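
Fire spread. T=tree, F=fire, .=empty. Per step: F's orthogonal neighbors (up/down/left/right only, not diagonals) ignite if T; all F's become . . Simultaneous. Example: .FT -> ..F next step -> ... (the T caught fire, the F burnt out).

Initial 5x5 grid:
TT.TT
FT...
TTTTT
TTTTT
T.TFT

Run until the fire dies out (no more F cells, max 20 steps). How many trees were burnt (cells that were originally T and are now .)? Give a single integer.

Step 1: +6 fires, +2 burnt (F count now 6)
Step 2: +6 fires, +6 burnt (F count now 6)
Step 3: +4 fires, +6 burnt (F count now 4)
Step 4: +0 fires, +4 burnt (F count now 0)
Fire out after step 4
Initially T: 18, now '.': 23
Total burnt (originally-T cells now '.'): 16

Answer: 16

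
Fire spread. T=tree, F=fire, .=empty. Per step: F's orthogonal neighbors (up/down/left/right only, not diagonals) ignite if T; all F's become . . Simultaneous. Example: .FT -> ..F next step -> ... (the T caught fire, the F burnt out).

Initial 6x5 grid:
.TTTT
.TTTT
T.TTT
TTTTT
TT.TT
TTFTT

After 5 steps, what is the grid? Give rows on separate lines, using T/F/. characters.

Step 1: 2 trees catch fire, 1 burn out
  .TTTT
  .TTTT
  T.TTT
  TTTTT
  TT.TT
  TF.FT
Step 2: 4 trees catch fire, 2 burn out
  .TTTT
  .TTTT
  T.TTT
  TTTTT
  TF.FT
  F...F
Step 3: 4 trees catch fire, 4 burn out
  .TTTT
  .TTTT
  T.TTT
  TFTFT
  F...F
  .....
Step 4: 4 trees catch fire, 4 burn out
  .TTTT
  .TTTT
  T.TFT
  F.F.F
  .....
  .....
Step 5: 4 trees catch fire, 4 burn out
  .TTTT
  .TTFT
  F.F.F
  .....
  .....
  .....

.TTTT
.TTFT
F.F.F
.....
.....
.....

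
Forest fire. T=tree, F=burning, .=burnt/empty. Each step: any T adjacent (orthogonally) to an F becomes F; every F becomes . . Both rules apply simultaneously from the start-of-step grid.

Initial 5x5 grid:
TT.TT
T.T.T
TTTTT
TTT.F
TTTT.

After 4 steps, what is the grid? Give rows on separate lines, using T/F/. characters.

Step 1: 1 trees catch fire, 1 burn out
  TT.TT
  T.T.T
  TTTTF
  TTT..
  TTTT.
Step 2: 2 trees catch fire, 1 burn out
  TT.TT
  T.T.F
  TTTF.
  TTT..
  TTTT.
Step 3: 2 trees catch fire, 2 burn out
  TT.TF
  T.T..
  TTF..
  TTT..
  TTTT.
Step 4: 4 trees catch fire, 2 burn out
  TT.F.
  T.F..
  TF...
  TTF..
  TTTT.

TT.F.
T.F..
TF...
TTF..
TTTT.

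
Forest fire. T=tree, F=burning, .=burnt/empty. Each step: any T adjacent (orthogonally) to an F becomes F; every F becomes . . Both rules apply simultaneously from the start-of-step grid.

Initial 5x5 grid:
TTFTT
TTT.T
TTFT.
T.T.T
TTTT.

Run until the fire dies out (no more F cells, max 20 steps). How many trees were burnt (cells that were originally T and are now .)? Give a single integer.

Answer: 17

Derivation:
Step 1: +6 fires, +2 burnt (F count now 6)
Step 2: +5 fires, +6 burnt (F count now 5)
Step 3: +5 fires, +5 burnt (F count now 5)
Step 4: +1 fires, +5 burnt (F count now 1)
Step 5: +0 fires, +1 burnt (F count now 0)
Fire out after step 5
Initially T: 18, now '.': 24
Total burnt (originally-T cells now '.'): 17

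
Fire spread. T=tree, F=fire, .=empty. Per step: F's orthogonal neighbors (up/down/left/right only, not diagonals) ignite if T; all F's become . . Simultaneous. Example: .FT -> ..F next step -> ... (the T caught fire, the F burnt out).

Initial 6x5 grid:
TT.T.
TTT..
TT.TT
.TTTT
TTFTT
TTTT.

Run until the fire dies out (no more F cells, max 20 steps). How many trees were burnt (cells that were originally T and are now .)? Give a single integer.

Step 1: +4 fires, +1 burnt (F count now 4)
Step 2: +6 fires, +4 burnt (F count now 6)
Step 3: +4 fires, +6 burnt (F count now 4)
Step 4: +3 fires, +4 burnt (F count now 3)
Step 5: +3 fires, +3 burnt (F count now 3)
Step 6: +1 fires, +3 burnt (F count now 1)
Step 7: +0 fires, +1 burnt (F count now 0)
Fire out after step 7
Initially T: 22, now '.': 29
Total burnt (originally-T cells now '.'): 21

Answer: 21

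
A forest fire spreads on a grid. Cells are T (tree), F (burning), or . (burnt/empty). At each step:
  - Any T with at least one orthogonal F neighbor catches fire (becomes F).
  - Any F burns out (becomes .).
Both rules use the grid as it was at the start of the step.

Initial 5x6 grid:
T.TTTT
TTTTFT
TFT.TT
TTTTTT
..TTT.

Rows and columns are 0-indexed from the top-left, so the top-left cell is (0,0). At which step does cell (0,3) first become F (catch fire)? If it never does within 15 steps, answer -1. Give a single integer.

Step 1: cell (0,3)='T' (+8 fires, +2 burnt)
Step 2: cell (0,3)='F' (+8 fires, +8 burnt)
  -> target ignites at step 2
Step 3: cell (0,3)='.' (+6 fires, +8 burnt)
Step 4: cell (0,3)='.' (+1 fires, +6 burnt)
Step 5: cell (0,3)='.' (+0 fires, +1 burnt)
  fire out at step 5

2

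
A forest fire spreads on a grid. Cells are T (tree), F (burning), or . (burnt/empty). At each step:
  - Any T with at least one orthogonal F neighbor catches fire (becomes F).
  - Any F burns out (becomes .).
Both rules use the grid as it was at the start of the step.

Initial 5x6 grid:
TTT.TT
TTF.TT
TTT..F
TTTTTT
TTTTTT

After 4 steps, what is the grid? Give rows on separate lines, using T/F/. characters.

Step 1: 5 trees catch fire, 2 burn out
  TTF.TT
  TF..TF
  TTF...
  TTTTTF
  TTTTTT
Step 2: 8 trees catch fire, 5 burn out
  TF..TF
  F...F.
  TF....
  TTFTF.
  TTTTTF
Step 3: 7 trees catch fire, 8 burn out
  F...F.
  ......
  F.....
  TF.F..
  TTFTF.
Step 4: 3 trees catch fire, 7 burn out
  ......
  ......
  ......
  F.....
  TF.F..

......
......
......
F.....
TF.F..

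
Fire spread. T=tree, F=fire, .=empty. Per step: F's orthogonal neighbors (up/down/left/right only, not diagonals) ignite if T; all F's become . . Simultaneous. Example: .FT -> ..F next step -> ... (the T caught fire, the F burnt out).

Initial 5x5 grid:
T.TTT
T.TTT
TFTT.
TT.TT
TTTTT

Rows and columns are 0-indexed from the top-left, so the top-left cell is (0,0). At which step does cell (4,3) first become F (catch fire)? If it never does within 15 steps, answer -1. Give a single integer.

Step 1: cell (4,3)='T' (+3 fires, +1 burnt)
Step 2: cell (4,3)='T' (+5 fires, +3 burnt)
Step 3: cell (4,3)='T' (+6 fires, +5 burnt)
Step 4: cell (4,3)='F' (+4 fires, +6 burnt)
  -> target ignites at step 4
Step 5: cell (4,3)='.' (+2 fires, +4 burnt)
Step 6: cell (4,3)='.' (+0 fires, +2 burnt)
  fire out at step 6

4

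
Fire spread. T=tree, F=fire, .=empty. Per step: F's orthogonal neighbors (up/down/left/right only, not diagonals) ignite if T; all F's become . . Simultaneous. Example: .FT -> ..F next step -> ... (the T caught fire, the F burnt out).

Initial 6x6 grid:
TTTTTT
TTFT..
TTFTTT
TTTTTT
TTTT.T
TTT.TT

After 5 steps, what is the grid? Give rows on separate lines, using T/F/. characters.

Step 1: 6 trees catch fire, 2 burn out
  TTFTTT
  TF.F..
  TF.FTT
  TTFTTT
  TTTT.T
  TTT.TT
Step 2: 8 trees catch fire, 6 burn out
  TF.FTT
  F.....
  F...FT
  TF.FTT
  TTFT.T
  TTT.TT
Step 3: 8 trees catch fire, 8 burn out
  F...FT
  ......
  .....F
  F...FT
  TF.F.T
  TTF.TT
Step 4: 4 trees catch fire, 8 burn out
  .....F
  ......
  ......
  .....F
  F....T
  TF..TT
Step 5: 2 trees catch fire, 4 burn out
  ......
  ......
  ......
  ......
  .....F
  F...TT

......
......
......
......
.....F
F...TT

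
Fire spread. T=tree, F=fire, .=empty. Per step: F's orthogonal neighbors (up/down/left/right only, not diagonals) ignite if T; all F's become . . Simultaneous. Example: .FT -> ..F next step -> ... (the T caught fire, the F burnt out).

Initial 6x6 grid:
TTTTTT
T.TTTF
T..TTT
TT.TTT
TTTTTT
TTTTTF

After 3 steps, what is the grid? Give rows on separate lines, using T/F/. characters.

Step 1: 5 trees catch fire, 2 burn out
  TTTTTF
  T.TTF.
  T..TTF
  TT.TTT
  TTTTTF
  TTTTF.
Step 2: 6 trees catch fire, 5 burn out
  TTTTF.
  T.TF..
  T..TF.
  TT.TTF
  TTTTF.
  TTTF..
Step 3: 6 trees catch fire, 6 burn out
  TTTF..
  T.F...
  T..F..
  TT.TF.
  TTTF..
  TTF...

TTTF..
T.F...
T..F..
TT.TF.
TTTF..
TTF...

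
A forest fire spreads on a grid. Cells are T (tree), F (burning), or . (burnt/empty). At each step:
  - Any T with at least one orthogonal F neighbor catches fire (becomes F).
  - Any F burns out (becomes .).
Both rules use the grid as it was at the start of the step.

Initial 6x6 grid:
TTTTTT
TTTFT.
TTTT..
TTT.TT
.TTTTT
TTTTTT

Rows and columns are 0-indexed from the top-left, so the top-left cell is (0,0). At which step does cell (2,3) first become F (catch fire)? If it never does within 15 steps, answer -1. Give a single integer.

Step 1: cell (2,3)='F' (+4 fires, +1 burnt)
  -> target ignites at step 1
Step 2: cell (2,3)='.' (+4 fires, +4 burnt)
Step 3: cell (2,3)='.' (+5 fires, +4 burnt)
Step 4: cell (2,3)='.' (+4 fires, +5 burnt)
Step 5: cell (2,3)='.' (+4 fires, +4 burnt)
Step 6: cell (2,3)='.' (+3 fires, +4 burnt)
Step 7: cell (2,3)='.' (+4 fires, +3 burnt)
Step 8: cell (2,3)='.' (+2 fires, +4 burnt)
Step 9: cell (2,3)='.' (+0 fires, +2 burnt)
  fire out at step 9

1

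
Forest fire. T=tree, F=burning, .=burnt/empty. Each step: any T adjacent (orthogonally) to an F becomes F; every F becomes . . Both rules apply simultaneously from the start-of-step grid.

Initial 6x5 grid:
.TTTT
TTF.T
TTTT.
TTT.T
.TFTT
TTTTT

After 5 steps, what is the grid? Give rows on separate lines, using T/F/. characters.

Step 1: 7 trees catch fire, 2 burn out
  .TFTT
  TF..T
  TTFT.
  TTF.T
  .F.FT
  TTFTT
Step 2: 9 trees catch fire, 7 burn out
  .F.FT
  F...T
  TF.F.
  TF..T
  ....F
  TF.FT
Step 3: 6 trees catch fire, 9 burn out
  ....F
  ....T
  F....
  F...F
  .....
  F...F
Step 4: 1 trees catch fire, 6 burn out
  .....
  ....F
  .....
  .....
  .....
  .....
Step 5: 0 trees catch fire, 1 burn out
  .....
  .....
  .....
  .....
  .....
  .....

.....
.....
.....
.....
.....
.....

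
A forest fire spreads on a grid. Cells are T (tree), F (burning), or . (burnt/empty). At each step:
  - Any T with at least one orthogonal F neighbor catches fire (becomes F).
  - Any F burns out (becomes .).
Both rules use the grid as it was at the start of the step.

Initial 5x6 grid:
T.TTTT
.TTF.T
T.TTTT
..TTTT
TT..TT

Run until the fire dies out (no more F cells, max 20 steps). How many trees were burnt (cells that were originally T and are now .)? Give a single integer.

Step 1: +3 fires, +1 burnt (F count now 3)
Step 2: +6 fires, +3 burnt (F count now 6)
Step 3: +4 fires, +6 burnt (F count now 4)
Step 4: +3 fires, +4 burnt (F count now 3)
Step 5: +1 fires, +3 burnt (F count now 1)
Step 6: +0 fires, +1 burnt (F count now 0)
Fire out after step 6
Initially T: 21, now '.': 26
Total burnt (originally-T cells now '.'): 17

Answer: 17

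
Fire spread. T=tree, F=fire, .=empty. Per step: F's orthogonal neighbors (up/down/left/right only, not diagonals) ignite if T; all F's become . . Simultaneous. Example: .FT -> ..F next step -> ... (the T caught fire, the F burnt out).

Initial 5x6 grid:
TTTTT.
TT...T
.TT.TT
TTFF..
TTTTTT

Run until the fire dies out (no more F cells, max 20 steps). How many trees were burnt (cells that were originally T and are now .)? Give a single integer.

Step 1: +4 fires, +2 burnt (F count now 4)
Step 2: +4 fires, +4 burnt (F count now 4)
Step 3: +3 fires, +4 burnt (F count now 3)
Step 4: +2 fires, +3 burnt (F count now 2)
Step 5: +2 fires, +2 burnt (F count now 2)
Step 6: +1 fires, +2 burnt (F count now 1)
Step 7: +1 fires, +1 burnt (F count now 1)
Step 8: +0 fires, +1 burnt (F count now 0)
Fire out after step 8
Initially T: 20, now '.': 27
Total burnt (originally-T cells now '.'): 17

Answer: 17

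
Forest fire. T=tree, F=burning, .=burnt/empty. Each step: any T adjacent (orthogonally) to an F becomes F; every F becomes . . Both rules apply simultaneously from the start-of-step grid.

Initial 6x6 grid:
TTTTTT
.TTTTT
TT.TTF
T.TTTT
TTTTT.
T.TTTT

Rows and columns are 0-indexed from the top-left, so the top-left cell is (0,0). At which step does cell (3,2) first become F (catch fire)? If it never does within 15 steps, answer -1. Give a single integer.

Step 1: cell (3,2)='T' (+3 fires, +1 burnt)
Step 2: cell (3,2)='T' (+4 fires, +3 burnt)
Step 3: cell (3,2)='T' (+4 fires, +4 burnt)
Step 4: cell (3,2)='F' (+5 fires, +4 burnt)
  -> target ignites at step 4
Step 5: cell (3,2)='.' (+5 fires, +5 burnt)
Step 6: cell (3,2)='.' (+4 fires, +5 burnt)
Step 7: cell (3,2)='.' (+3 fires, +4 burnt)
Step 8: cell (3,2)='.' (+2 fires, +3 burnt)
Step 9: cell (3,2)='.' (+0 fires, +2 burnt)
  fire out at step 9

4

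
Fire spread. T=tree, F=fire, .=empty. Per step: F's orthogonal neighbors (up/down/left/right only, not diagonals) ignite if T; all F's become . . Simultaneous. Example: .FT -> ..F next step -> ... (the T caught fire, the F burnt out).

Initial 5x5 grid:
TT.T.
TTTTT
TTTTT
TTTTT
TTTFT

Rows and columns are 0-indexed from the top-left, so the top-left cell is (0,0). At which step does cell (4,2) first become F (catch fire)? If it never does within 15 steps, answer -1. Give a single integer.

Step 1: cell (4,2)='F' (+3 fires, +1 burnt)
  -> target ignites at step 1
Step 2: cell (4,2)='.' (+4 fires, +3 burnt)
Step 3: cell (4,2)='.' (+5 fires, +4 burnt)
Step 4: cell (4,2)='.' (+5 fires, +5 burnt)
Step 5: cell (4,2)='.' (+2 fires, +5 burnt)
Step 6: cell (4,2)='.' (+2 fires, +2 burnt)
Step 7: cell (4,2)='.' (+1 fires, +2 burnt)
Step 8: cell (4,2)='.' (+0 fires, +1 burnt)
  fire out at step 8

1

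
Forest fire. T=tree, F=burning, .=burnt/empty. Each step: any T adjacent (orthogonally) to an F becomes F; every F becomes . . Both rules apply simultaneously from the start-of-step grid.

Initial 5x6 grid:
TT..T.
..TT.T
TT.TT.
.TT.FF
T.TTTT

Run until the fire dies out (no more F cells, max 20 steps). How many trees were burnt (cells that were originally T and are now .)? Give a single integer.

Answer: 12

Derivation:
Step 1: +3 fires, +2 burnt (F count now 3)
Step 2: +2 fires, +3 burnt (F count now 2)
Step 3: +2 fires, +2 burnt (F count now 2)
Step 4: +2 fires, +2 burnt (F count now 2)
Step 5: +1 fires, +2 burnt (F count now 1)
Step 6: +1 fires, +1 burnt (F count now 1)
Step 7: +1 fires, +1 burnt (F count now 1)
Step 8: +0 fires, +1 burnt (F count now 0)
Fire out after step 8
Initially T: 17, now '.': 25
Total burnt (originally-T cells now '.'): 12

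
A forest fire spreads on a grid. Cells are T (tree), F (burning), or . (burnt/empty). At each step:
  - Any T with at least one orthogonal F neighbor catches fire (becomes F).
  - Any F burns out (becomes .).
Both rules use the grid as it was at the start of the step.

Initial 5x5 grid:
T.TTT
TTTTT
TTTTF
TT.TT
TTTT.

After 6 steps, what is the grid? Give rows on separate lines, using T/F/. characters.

Step 1: 3 trees catch fire, 1 burn out
  T.TTT
  TTTTF
  TTTF.
  TT.TF
  TTTT.
Step 2: 4 trees catch fire, 3 burn out
  T.TTF
  TTTF.
  TTF..
  TT.F.
  TTTT.
Step 3: 4 trees catch fire, 4 burn out
  T.TF.
  TTF..
  TF...
  TT...
  TTTF.
Step 4: 5 trees catch fire, 4 burn out
  T.F..
  TF...
  F....
  TF...
  TTF..
Step 5: 3 trees catch fire, 5 burn out
  T....
  F....
  .....
  F....
  TF...
Step 6: 2 trees catch fire, 3 burn out
  F....
  .....
  .....
  .....
  F....

F....
.....
.....
.....
F....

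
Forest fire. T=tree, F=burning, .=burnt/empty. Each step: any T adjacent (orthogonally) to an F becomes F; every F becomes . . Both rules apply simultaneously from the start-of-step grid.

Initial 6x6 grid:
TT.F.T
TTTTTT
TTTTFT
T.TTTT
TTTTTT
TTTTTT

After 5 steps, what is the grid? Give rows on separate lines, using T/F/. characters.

Step 1: 5 trees catch fire, 2 burn out
  TT...T
  TTTFFT
  TTTF.F
  T.TTFT
  TTTTTT
  TTTTTT
Step 2: 6 trees catch fire, 5 burn out
  TT...T
  TTF..F
  TTF...
  T.TF.F
  TTTTFT
  TTTTTT
Step 3: 7 trees catch fire, 6 burn out
  TT...F
  TF....
  TF....
  T.F...
  TTTF.F
  TTTTFT
Step 4: 6 trees catch fire, 7 burn out
  TF....
  F.....
  F.....
  T.....
  TTF...
  TTTF.F
Step 5: 4 trees catch fire, 6 burn out
  F.....
  ......
  ......
  F.....
  TF....
  TTF...

F.....
......
......
F.....
TF....
TTF...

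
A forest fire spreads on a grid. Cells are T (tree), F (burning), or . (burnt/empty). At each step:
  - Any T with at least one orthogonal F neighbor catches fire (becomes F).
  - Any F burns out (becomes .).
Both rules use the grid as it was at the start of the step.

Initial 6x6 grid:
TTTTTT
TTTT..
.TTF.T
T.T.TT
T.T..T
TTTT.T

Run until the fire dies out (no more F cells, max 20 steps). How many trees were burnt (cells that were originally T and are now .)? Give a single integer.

Answer: 20

Derivation:
Step 1: +2 fires, +1 burnt (F count now 2)
Step 2: +4 fires, +2 burnt (F count now 4)
Step 3: +4 fires, +4 burnt (F count now 4)
Step 4: +4 fires, +4 burnt (F count now 4)
Step 5: +3 fires, +4 burnt (F count now 3)
Step 6: +1 fires, +3 burnt (F count now 1)
Step 7: +1 fires, +1 burnt (F count now 1)
Step 8: +1 fires, +1 burnt (F count now 1)
Step 9: +0 fires, +1 burnt (F count now 0)
Fire out after step 9
Initially T: 25, now '.': 31
Total burnt (originally-T cells now '.'): 20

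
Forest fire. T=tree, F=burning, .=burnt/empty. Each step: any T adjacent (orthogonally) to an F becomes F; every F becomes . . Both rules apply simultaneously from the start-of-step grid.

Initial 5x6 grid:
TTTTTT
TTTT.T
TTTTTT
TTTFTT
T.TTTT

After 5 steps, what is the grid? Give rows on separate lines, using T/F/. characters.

Step 1: 4 trees catch fire, 1 burn out
  TTTTTT
  TTTT.T
  TTTFTT
  TTF.FT
  T.TFTT
Step 2: 7 trees catch fire, 4 burn out
  TTTTTT
  TTTF.T
  TTF.FT
  TF...F
  T.F.FT
Step 3: 6 trees catch fire, 7 burn out
  TTTFTT
  TTF..T
  TF...F
  F.....
  T....F
Step 4: 6 trees catch fire, 6 burn out
  TTF.FT
  TF...F
  F.....
  ......
  F.....
Step 5: 3 trees catch fire, 6 burn out
  TF...F
  F.....
  ......
  ......
  ......

TF...F
F.....
......
......
......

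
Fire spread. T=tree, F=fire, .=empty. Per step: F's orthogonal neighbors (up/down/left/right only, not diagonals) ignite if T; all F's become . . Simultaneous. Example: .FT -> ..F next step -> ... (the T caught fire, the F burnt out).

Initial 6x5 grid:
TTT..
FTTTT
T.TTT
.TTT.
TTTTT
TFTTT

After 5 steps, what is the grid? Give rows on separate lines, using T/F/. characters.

Step 1: 6 trees catch fire, 2 burn out
  FTT..
  .FTTT
  F.TTT
  .TTT.
  TFTTT
  F.FTT
Step 2: 6 trees catch fire, 6 burn out
  .FT..
  ..FTT
  ..TTT
  .FTT.
  F.FTT
  ...FT
Step 3: 6 trees catch fire, 6 burn out
  ..F..
  ...FT
  ..FTT
  ..FT.
  ...FT
  ....F
Step 4: 4 trees catch fire, 6 burn out
  .....
  ....F
  ...FT
  ...F.
  ....F
  .....
Step 5: 1 trees catch fire, 4 burn out
  .....
  .....
  ....F
  .....
  .....
  .....

.....
.....
....F
.....
.....
.....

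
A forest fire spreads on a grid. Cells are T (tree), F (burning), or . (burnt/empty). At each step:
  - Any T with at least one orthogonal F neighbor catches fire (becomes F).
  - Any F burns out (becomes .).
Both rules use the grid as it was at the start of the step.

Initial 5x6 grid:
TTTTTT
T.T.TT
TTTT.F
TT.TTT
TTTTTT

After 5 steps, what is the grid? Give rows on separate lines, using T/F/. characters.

Step 1: 2 trees catch fire, 1 burn out
  TTTTTT
  T.T.TF
  TTTT..
  TT.TTF
  TTTTTT
Step 2: 4 trees catch fire, 2 burn out
  TTTTTF
  T.T.F.
  TTTT..
  TT.TF.
  TTTTTF
Step 3: 3 trees catch fire, 4 burn out
  TTTTF.
  T.T...
  TTTT..
  TT.F..
  TTTTF.
Step 4: 3 trees catch fire, 3 burn out
  TTTF..
  T.T...
  TTTF..
  TT....
  TTTF..
Step 5: 3 trees catch fire, 3 burn out
  TTF...
  T.T...
  TTF...
  TT....
  TTF...

TTF...
T.T...
TTF...
TT....
TTF...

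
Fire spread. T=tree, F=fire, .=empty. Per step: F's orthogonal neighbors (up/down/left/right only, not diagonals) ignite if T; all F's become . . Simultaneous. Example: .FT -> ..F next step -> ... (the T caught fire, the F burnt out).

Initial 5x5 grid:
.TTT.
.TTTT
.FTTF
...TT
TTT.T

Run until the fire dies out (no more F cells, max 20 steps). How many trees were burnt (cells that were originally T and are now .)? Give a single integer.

Step 1: +5 fires, +2 burnt (F count now 5)
Step 2: +5 fires, +5 burnt (F count now 5)
Step 3: +2 fires, +5 burnt (F count now 2)
Step 4: +0 fires, +2 burnt (F count now 0)
Fire out after step 4
Initially T: 15, now '.': 22
Total burnt (originally-T cells now '.'): 12

Answer: 12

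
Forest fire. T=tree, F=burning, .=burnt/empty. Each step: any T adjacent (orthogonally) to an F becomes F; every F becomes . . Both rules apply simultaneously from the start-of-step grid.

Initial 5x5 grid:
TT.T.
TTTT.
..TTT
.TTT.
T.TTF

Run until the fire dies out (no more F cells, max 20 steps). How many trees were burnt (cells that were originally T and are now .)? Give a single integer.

Step 1: +1 fires, +1 burnt (F count now 1)
Step 2: +2 fires, +1 burnt (F count now 2)
Step 3: +2 fires, +2 burnt (F count now 2)
Step 4: +4 fires, +2 burnt (F count now 4)
Step 5: +2 fires, +4 burnt (F count now 2)
Step 6: +1 fires, +2 burnt (F count now 1)
Step 7: +2 fires, +1 burnt (F count now 2)
Step 8: +1 fires, +2 burnt (F count now 1)
Step 9: +0 fires, +1 burnt (F count now 0)
Fire out after step 9
Initially T: 16, now '.': 24
Total burnt (originally-T cells now '.'): 15

Answer: 15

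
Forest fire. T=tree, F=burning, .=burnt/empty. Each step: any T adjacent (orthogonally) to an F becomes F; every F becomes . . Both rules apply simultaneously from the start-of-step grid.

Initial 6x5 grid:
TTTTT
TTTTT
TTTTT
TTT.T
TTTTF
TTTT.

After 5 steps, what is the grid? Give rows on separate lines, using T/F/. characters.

Step 1: 2 trees catch fire, 1 burn out
  TTTTT
  TTTTT
  TTTTT
  TTT.F
  TTTF.
  TTTT.
Step 2: 3 trees catch fire, 2 burn out
  TTTTT
  TTTTT
  TTTTF
  TTT..
  TTF..
  TTTF.
Step 3: 5 trees catch fire, 3 burn out
  TTTTT
  TTTTF
  TTTF.
  TTF..
  TF...
  TTF..
Step 4: 6 trees catch fire, 5 burn out
  TTTTF
  TTTF.
  TTF..
  TF...
  F....
  TF...
Step 5: 5 trees catch fire, 6 burn out
  TTTF.
  TTF..
  TF...
  F....
  .....
  F....

TTTF.
TTF..
TF...
F....
.....
F....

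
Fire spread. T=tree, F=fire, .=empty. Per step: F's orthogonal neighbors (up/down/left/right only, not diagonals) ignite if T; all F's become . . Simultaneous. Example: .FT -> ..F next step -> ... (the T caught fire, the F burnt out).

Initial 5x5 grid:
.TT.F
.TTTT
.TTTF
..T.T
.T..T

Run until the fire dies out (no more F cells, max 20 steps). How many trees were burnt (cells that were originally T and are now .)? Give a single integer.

Answer: 12

Derivation:
Step 1: +3 fires, +2 burnt (F count now 3)
Step 2: +3 fires, +3 burnt (F count now 3)
Step 3: +3 fires, +3 burnt (F count now 3)
Step 4: +2 fires, +3 burnt (F count now 2)
Step 5: +1 fires, +2 burnt (F count now 1)
Step 6: +0 fires, +1 burnt (F count now 0)
Fire out after step 6
Initially T: 13, now '.': 24
Total burnt (originally-T cells now '.'): 12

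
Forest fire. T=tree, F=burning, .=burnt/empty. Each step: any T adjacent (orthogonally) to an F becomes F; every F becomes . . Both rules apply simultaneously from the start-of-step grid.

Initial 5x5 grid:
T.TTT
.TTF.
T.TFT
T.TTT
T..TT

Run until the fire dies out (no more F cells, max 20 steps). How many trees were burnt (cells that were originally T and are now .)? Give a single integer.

Answer: 12

Derivation:
Step 1: +5 fires, +2 burnt (F count now 5)
Step 2: +6 fires, +5 burnt (F count now 6)
Step 3: +1 fires, +6 burnt (F count now 1)
Step 4: +0 fires, +1 burnt (F count now 0)
Fire out after step 4
Initially T: 16, now '.': 21
Total burnt (originally-T cells now '.'): 12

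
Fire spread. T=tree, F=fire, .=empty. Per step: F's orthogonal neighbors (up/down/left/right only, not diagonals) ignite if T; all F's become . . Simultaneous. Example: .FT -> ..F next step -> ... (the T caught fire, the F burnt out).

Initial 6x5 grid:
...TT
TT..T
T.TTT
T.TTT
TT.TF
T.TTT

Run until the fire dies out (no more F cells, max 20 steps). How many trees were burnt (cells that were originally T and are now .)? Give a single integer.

Step 1: +3 fires, +1 burnt (F count now 3)
Step 2: +3 fires, +3 burnt (F count now 3)
Step 3: +4 fires, +3 burnt (F count now 4)
Step 4: +2 fires, +4 burnt (F count now 2)
Step 5: +1 fires, +2 burnt (F count now 1)
Step 6: +0 fires, +1 burnt (F count now 0)
Fire out after step 6
Initially T: 20, now '.': 23
Total burnt (originally-T cells now '.'): 13

Answer: 13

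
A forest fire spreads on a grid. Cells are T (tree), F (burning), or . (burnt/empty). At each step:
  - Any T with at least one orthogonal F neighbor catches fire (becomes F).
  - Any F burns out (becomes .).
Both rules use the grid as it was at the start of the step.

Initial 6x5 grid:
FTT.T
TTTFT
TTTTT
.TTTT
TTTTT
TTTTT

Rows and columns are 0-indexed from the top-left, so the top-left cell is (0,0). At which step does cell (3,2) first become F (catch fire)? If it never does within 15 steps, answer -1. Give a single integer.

Step 1: cell (3,2)='T' (+5 fires, +2 burnt)
Step 2: cell (3,2)='T' (+7 fires, +5 burnt)
Step 3: cell (3,2)='F' (+4 fires, +7 burnt)
  -> target ignites at step 3
Step 4: cell (3,2)='.' (+4 fires, +4 burnt)
Step 5: cell (3,2)='.' (+3 fires, +4 burnt)
Step 6: cell (3,2)='.' (+2 fires, +3 burnt)
Step 7: cell (3,2)='.' (+1 fires, +2 burnt)
Step 8: cell (3,2)='.' (+0 fires, +1 burnt)
  fire out at step 8

3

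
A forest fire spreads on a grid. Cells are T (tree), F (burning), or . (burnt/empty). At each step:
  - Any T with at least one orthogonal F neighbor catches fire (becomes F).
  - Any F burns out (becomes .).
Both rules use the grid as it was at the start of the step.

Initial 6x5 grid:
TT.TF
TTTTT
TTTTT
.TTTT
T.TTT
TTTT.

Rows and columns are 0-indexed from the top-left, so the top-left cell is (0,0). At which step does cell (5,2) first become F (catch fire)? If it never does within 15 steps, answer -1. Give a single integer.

Step 1: cell (5,2)='T' (+2 fires, +1 burnt)
Step 2: cell (5,2)='T' (+2 fires, +2 burnt)
Step 3: cell (5,2)='T' (+3 fires, +2 burnt)
Step 4: cell (5,2)='T' (+4 fires, +3 burnt)
Step 5: cell (5,2)='T' (+5 fires, +4 burnt)
Step 6: cell (5,2)='T' (+5 fires, +5 burnt)
Step 7: cell (5,2)='F' (+1 fires, +5 burnt)
  -> target ignites at step 7
Step 8: cell (5,2)='.' (+1 fires, +1 burnt)
Step 9: cell (5,2)='.' (+1 fires, +1 burnt)
Step 10: cell (5,2)='.' (+1 fires, +1 burnt)
Step 11: cell (5,2)='.' (+0 fires, +1 burnt)
  fire out at step 11

7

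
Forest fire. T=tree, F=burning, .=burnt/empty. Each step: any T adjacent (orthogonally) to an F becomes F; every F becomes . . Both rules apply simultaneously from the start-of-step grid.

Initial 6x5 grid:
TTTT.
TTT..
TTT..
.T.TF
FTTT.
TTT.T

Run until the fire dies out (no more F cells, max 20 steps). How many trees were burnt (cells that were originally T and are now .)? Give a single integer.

Answer: 18

Derivation:
Step 1: +3 fires, +2 burnt (F count now 3)
Step 2: +4 fires, +3 burnt (F count now 4)
Step 3: +2 fires, +4 burnt (F count now 2)
Step 4: +3 fires, +2 burnt (F count now 3)
Step 5: +3 fires, +3 burnt (F count now 3)
Step 6: +2 fires, +3 burnt (F count now 2)
Step 7: +1 fires, +2 burnt (F count now 1)
Step 8: +0 fires, +1 burnt (F count now 0)
Fire out after step 8
Initially T: 19, now '.': 29
Total burnt (originally-T cells now '.'): 18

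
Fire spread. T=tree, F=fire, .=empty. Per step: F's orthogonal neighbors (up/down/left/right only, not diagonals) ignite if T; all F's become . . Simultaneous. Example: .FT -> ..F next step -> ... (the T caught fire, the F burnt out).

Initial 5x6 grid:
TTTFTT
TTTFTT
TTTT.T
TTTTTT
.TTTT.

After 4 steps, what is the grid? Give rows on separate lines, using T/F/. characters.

Step 1: 5 trees catch fire, 2 burn out
  TTF.FT
  TTF.FT
  TTTF.T
  TTTTTT
  .TTTT.
Step 2: 6 trees catch fire, 5 burn out
  TF...F
  TF...F
  TTF..T
  TTTFTT
  .TTTT.
Step 3: 7 trees catch fire, 6 burn out
  F.....
  F.....
  TF...F
  TTF.FT
  .TTFT.
Step 4: 5 trees catch fire, 7 burn out
  ......
  ......
  F.....
  TF...F
  .TF.F.

......
......
F.....
TF...F
.TF.F.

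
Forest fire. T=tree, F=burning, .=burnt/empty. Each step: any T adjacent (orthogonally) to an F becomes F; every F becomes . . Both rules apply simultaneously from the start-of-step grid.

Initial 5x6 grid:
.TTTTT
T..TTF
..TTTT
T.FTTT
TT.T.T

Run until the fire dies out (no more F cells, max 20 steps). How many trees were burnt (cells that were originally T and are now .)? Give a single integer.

Step 1: +5 fires, +2 burnt (F count now 5)
Step 2: +7 fires, +5 burnt (F count now 7)
Step 3: +2 fires, +7 burnt (F count now 2)
Step 4: +1 fires, +2 burnt (F count now 1)
Step 5: +1 fires, +1 burnt (F count now 1)
Step 6: +0 fires, +1 burnt (F count now 0)
Fire out after step 6
Initially T: 20, now '.': 26
Total burnt (originally-T cells now '.'): 16

Answer: 16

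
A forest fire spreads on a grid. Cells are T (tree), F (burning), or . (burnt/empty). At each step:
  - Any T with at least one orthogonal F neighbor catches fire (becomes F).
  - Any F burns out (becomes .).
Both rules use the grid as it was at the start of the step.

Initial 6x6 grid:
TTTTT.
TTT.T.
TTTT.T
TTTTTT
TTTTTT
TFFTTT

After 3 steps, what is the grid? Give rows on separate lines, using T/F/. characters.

Step 1: 4 trees catch fire, 2 burn out
  TTTTT.
  TTT.T.
  TTTT.T
  TTTTTT
  TFFTTT
  F..FTT
Step 2: 5 trees catch fire, 4 burn out
  TTTTT.
  TTT.T.
  TTTT.T
  TFFTTT
  F..FTT
  ....FT
Step 3: 6 trees catch fire, 5 burn out
  TTTTT.
  TTT.T.
  TFFT.T
  F..FTT
  ....FT
  .....F

TTTTT.
TTT.T.
TFFT.T
F..FTT
....FT
.....F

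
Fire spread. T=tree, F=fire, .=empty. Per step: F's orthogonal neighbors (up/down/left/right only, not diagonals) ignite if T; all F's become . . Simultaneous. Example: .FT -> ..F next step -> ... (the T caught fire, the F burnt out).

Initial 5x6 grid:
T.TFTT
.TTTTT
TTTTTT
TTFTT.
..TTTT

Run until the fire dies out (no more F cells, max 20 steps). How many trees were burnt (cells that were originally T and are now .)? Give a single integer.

Step 1: +7 fires, +2 burnt (F count now 7)
Step 2: +8 fires, +7 burnt (F count now 8)
Step 3: +5 fires, +8 burnt (F count now 5)
Step 4: +2 fires, +5 burnt (F count now 2)
Step 5: +0 fires, +2 burnt (F count now 0)
Fire out after step 5
Initially T: 23, now '.': 29
Total burnt (originally-T cells now '.'): 22

Answer: 22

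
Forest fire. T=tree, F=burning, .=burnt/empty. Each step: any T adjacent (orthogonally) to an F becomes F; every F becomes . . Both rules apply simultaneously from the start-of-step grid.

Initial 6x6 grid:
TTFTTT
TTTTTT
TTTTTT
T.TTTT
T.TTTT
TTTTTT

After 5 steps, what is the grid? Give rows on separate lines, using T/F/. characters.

Step 1: 3 trees catch fire, 1 burn out
  TF.FTT
  TTFTTT
  TTTTTT
  T.TTTT
  T.TTTT
  TTTTTT
Step 2: 5 trees catch fire, 3 burn out
  F...FT
  TF.FTT
  TTFTTT
  T.TTTT
  T.TTTT
  TTTTTT
Step 3: 6 trees catch fire, 5 burn out
  .....F
  F...FT
  TF.FTT
  T.FTTT
  T.TTTT
  TTTTTT
Step 4: 5 trees catch fire, 6 burn out
  ......
  .....F
  F...FT
  T..FTT
  T.FTTT
  TTTTTT
Step 5: 5 trees catch fire, 5 burn out
  ......
  ......
  .....F
  F...FT
  T..FTT
  TTFTTT

......
......
.....F
F...FT
T..FTT
TTFTTT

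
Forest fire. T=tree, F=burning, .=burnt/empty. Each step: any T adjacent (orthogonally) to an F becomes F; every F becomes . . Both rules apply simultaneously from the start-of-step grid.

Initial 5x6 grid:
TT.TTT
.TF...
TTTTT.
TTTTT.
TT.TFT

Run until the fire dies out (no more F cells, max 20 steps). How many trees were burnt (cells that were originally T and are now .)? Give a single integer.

Step 1: +5 fires, +2 burnt (F count now 5)
Step 2: +6 fires, +5 burnt (F count now 6)
Step 3: +3 fires, +6 burnt (F count now 3)
Step 4: +2 fires, +3 burnt (F count now 2)
Step 5: +1 fires, +2 burnt (F count now 1)
Step 6: +0 fires, +1 burnt (F count now 0)
Fire out after step 6
Initially T: 20, now '.': 27
Total burnt (originally-T cells now '.'): 17

Answer: 17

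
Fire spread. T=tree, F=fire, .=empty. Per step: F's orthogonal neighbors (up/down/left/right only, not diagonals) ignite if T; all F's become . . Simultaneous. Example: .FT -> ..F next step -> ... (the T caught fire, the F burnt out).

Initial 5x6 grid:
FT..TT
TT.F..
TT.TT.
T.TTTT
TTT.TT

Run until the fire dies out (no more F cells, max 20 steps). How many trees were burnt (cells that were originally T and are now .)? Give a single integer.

Answer: 17

Derivation:
Step 1: +3 fires, +2 burnt (F count now 3)
Step 2: +4 fires, +3 burnt (F count now 4)
Step 3: +4 fires, +4 burnt (F count now 4)
Step 4: +4 fires, +4 burnt (F count now 4)
Step 5: +2 fires, +4 burnt (F count now 2)
Step 6: +0 fires, +2 burnt (F count now 0)
Fire out after step 6
Initially T: 19, now '.': 28
Total burnt (originally-T cells now '.'): 17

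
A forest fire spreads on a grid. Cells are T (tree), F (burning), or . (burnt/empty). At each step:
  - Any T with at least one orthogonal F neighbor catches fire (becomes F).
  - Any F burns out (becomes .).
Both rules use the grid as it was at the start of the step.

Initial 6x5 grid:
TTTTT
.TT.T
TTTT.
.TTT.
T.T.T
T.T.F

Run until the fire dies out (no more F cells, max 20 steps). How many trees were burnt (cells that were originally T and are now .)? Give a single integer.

Answer: 1

Derivation:
Step 1: +1 fires, +1 burnt (F count now 1)
Step 2: +0 fires, +1 burnt (F count now 0)
Fire out after step 2
Initially T: 20, now '.': 11
Total burnt (originally-T cells now '.'): 1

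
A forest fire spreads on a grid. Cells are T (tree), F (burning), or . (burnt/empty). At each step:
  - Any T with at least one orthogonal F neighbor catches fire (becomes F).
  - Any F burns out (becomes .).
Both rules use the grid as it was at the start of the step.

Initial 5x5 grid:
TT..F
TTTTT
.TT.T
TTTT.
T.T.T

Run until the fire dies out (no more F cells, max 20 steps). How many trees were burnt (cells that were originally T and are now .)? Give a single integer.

Step 1: +1 fires, +1 burnt (F count now 1)
Step 2: +2 fires, +1 burnt (F count now 2)
Step 3: +1 fires, +2 burnt (F count now 1)
Step 4: +2 fires, +1 burnt (F count now 2)
Step 5: +4 fires, +2 burnt (F count now 4)
Step 6: +4 fires, +4 burnt (F count now 4)
Step 7: +1 fires, +4 burnt (F count now 1)
Step 8: +1 fires, +1 burnt (F count now 1)
Step 9: +0 fires, +1 burnt (F count now 0)
Fire out after step 9
Initially T: 17, now '.': 24
Total burnt (originally-T cells now '.'): 16

Answer: 16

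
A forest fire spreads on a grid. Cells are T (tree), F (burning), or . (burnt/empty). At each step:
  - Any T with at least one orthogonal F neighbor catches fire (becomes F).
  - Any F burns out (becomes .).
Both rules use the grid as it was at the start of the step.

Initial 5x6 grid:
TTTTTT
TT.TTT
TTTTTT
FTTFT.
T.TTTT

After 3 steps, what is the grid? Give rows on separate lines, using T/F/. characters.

Step 1: 7 trees catch fire, 2 burn out
  TTTTTT
  TT.TTT
  FTTFTT
  .FF.F.
  F.TFTT
Step 2: 7 trees catch fire, 7 burn out
  TTTTTT
  FT.FTT
  .FF.FT
  ......
  ..F.FT
Step 3: 6 trees catch fire, 7 burn out
  FTTFTT
  .F..FT
  .....F
  ......
  .....F

FTTFTT
.F..FT
.....F
......
.....F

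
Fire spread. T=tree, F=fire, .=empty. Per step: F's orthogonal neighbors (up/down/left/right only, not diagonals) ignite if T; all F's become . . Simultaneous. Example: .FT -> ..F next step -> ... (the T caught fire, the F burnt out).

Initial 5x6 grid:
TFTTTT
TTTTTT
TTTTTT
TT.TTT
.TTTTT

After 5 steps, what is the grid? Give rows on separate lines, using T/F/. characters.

Step 1: 3 trees catch fire, 1 burn out
  F.FTTT
  TFTTTT
  TTTTTT
  TT.TTT
  .TTTTT
Step 2: 4 trees catch fire, 3 burn out
  ...FTT
  F.FTTT
  TFTTTT
  TT.TTT
  .TTTTT
Step 3: 5 trees catch fire, 4 burn out
  ....FT
  ...FTT
  F.FTTT
  TF.TTT
  .TTTTT
Step 4: 5 trees catch fire, 5 burn out
  .....F
  ....FT
  ...FTT
  F..TTT
  .FTTTT
Step 5: 4 trees catch fire, 5 burn out
  ......
  .....F
  ....FT
  ...FTT
  ..FTTT

......
.....F
....FT
...FTT
..FTTT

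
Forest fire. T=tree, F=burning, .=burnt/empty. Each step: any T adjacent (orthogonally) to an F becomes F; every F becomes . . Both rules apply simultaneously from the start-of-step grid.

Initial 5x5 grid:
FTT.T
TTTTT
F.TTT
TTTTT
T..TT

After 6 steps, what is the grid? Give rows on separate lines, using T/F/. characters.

Step 1: 3 trees catch fire, 2 burn out
  .FT.T
  FTTTT
  ..TTT
  FTTTT
  T..TT
Step 2: 4 trees catch fire, 3 burn out
  ..F.T
  .FTTT
  ..TTT
  .FTTT
  F..TT
Step 3: 2 trees catch fire, 4 burn out
  ....T
  ..FTT
  ..TTT
  ..FTT
  ...TT
Step 4: 3 trees catch fire, 2 burn out
  ....T
  ...FT
  ..FTT
  ...FT
  ...TT
Step 5: 4 trees catch fire, 3 burn out
  ....T
  ....F
  ...FT
  ....F
  ...FT
Step 6: 3 trees catch fire, 4 burn out
  ....F
  .....
  ....F
  .....
  ....F

....F
.....
....F
.....
....F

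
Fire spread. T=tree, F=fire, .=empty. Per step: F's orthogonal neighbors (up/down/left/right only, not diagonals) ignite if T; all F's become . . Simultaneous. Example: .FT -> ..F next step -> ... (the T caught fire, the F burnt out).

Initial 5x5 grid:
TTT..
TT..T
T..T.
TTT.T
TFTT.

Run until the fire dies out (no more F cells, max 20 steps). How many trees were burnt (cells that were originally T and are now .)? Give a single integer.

Answer: 12

Derivation:
Step 1: +3 fires, +1 burnt (F count now 3)
Step 2: +3 fires, +3 burnt (F count now 3)
Step 3: +1 fires, +3 burnt (F count now 1)
Step 4: +1 fires, +1 burnt (F count now 1)
Step 5: +2 fires, +1 burnt (F count now 2)
Step 6: +1 fires, +2 burnt (F count now 1)
Step 7: +1 fires, +1 burnt (F count now 1)
Step 8: +0 fires, +1 burnt (F count now 0)
Fire out after step 8
Initially T: 15, now '.': 22
Total burnt (originally-T cells now '.'): 12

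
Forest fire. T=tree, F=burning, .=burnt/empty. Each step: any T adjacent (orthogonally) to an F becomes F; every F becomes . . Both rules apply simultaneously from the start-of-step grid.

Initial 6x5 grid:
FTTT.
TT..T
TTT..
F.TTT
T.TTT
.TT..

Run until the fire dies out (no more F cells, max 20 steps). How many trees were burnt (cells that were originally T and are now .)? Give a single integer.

Answer: 17

Derivation:
Step 1: +4 fires, +2 burnt (F count now 4)
Step 2: +3 fires, +4 burnt (F count now 3)
Step 3: +2 fires, +3 burnt (F count now 2)
Step 4: +1 fires, +2 burnt (F count now 1)
Step 5: +2 fires, +1 burnt (F count now 2)
Step 6: +3 fires, +2 burnt (F count now 3)
Step 7: +2 fires, +3 burnt (F count now 2)
Step 8: +0 fires, +2 burnt (F count now 0)
Fire out after step 8
Initially T: 18, now '.': 29
Total burnt (originally-T cells now '.'): 17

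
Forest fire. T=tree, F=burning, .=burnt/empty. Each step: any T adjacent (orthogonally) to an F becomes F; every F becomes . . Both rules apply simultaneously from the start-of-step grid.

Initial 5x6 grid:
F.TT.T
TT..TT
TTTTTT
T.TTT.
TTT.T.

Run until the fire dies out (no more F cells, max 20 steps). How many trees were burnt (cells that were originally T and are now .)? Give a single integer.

Step 1: +1 fires, +1 burnt (F count now 1)
Step 2: +2 fires, +1 burnt (F count now 2)
Step 3: +2 fires, +2 burnt (F count now 2)
Step 4: +2 fires, +2 burnt (F count now 2)
Step 5: +3 fires, +2 burnt (F count now 3)
Step 6: +3 fires, +3 burnt (F count now 3)
Step 7: +3 fires, +3 burnt (F count now 3)
Step 8: +2 fires, +3 burnt (F count now 2)
Step 9: +1 fires, +2 burnt (F count now 1)
Step 10: +0 fires, +1 burnt (F count now 0)
Fire out after step 10
Initially T: 21, now '.': 28
Total burnt (originally-T cells now '.'): 19

Answer: 19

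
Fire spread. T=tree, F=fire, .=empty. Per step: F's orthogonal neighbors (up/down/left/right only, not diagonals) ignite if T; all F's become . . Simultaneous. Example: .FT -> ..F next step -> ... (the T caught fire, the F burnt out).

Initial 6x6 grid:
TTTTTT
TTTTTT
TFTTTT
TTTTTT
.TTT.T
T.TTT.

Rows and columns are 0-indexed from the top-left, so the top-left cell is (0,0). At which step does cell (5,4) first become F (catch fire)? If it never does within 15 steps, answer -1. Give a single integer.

Step 1: cell (5,4)='T' (+4 fires, +1 burnt)
Step 2: cell (5,4)='T' (+7 fires, +4 burnt)
Step 3: cell (5,4)='T' (+6 fires, +7 burnt)
Step 4: cell (5,4)='T' (+6 fires, +6 burnt)
Step 5: cell (5,4)='T' (+4 fires, +6 burnt)
Step 6: cell (5,4)='F' (+3 fires, +4 burnt)
  -> target ignites at step 6
Step 7: cell (5,4)='.' (+0 fires, +3 burnt)
  fire out at step 7

6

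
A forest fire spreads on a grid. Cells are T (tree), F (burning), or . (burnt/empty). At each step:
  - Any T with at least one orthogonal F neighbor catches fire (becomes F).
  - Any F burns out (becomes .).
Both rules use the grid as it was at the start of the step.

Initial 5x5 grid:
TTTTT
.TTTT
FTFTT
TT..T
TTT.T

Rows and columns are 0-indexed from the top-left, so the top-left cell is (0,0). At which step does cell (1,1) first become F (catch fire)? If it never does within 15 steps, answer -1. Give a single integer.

Step 1: cell (1,1)='T' (+4 fires, +2 burnt)
Step 2: cell (1,1)='F' (+6 fires, +4 burnt)
  -> target ignites at step 2
Step 3: cell (1,1)='.' (+5 fires, +6 burnt)
Step 4: cell (1,1)='.' (+4 fires, +5 burnt)
Step 5: cell (1,1)='.' (+0 fires, +4 burnt)
  fire out at step 5

2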